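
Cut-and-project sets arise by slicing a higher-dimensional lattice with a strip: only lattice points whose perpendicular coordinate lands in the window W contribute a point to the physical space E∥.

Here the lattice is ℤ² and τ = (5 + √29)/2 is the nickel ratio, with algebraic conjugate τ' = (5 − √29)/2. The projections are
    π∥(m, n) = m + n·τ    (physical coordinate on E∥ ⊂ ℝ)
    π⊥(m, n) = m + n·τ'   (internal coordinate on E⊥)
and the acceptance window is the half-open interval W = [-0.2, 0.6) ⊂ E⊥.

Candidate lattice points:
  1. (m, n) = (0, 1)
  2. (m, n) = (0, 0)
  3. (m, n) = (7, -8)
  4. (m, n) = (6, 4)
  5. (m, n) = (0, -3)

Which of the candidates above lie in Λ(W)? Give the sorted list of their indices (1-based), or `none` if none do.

Numerically τ ≈ 5.1926 and τ' = −1/τ ≈ -0.1926.
#1 (0,1): internal coord 0 + (1)·τ' = -0.1926; -0.1926 ∈ [-0.2, 0.6) → IN Λ
#2 (0,0): internal coord 0 + (0)·τ' = +0.0000; +0.0000 ∈ [-0.2, 0.6) → IN Λ
#3 (7,-8): internal coord 7 + (-8)·τ' = +8.5407; +8.5407 ∉ [-0.2, 0.6) → out
#4 (6,4): internal coord 6 + (4)·τ' = +5.2297; +5.2297 ∉ [-0.2, 0.6) → out
#5 (0,-3): internal coord 0 + (-3)·τ' = +0.5777; +0.5777 ∈ [-0.2, 0.6) → IN Λ

1, 2, 5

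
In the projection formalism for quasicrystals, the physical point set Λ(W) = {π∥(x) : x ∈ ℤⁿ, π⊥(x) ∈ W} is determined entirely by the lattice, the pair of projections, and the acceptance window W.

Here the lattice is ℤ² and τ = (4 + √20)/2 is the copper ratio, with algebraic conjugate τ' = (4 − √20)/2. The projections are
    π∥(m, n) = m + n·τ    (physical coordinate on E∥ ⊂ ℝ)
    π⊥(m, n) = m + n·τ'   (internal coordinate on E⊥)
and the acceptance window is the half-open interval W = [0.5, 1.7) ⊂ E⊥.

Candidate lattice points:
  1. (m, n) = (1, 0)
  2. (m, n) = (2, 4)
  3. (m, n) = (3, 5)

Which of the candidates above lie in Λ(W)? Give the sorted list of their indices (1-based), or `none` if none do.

1, 2

Compute τ' = (4−√20)/2 = -0.23607, so π⊥(m,n) = m -0.23607·n.
candidate 1: (m,n)=(1,0) → π∥ = 1+0·τ ≈ 1.00000, π⊥ = 1+0·τ' ≈ 1.00000 ∈ [0.5, 1.7) ⇒ IN Λ
candidate 2: (m,n)=(2,4) → π∥ = 2+4·τ ≈ 18.94427, π⊥ = 2+4·τ' ≈ 1.05573 ∈ [0.5, 1.7) ⇒ IN Λ
candidate 3: (m,n)=(3,5) → π∥ = 3+5·τ ≈ 24.18034, π⊥ = 3+5·τ' ≈ 1.81966 ∉ [0.5, 1.7) ⇒ out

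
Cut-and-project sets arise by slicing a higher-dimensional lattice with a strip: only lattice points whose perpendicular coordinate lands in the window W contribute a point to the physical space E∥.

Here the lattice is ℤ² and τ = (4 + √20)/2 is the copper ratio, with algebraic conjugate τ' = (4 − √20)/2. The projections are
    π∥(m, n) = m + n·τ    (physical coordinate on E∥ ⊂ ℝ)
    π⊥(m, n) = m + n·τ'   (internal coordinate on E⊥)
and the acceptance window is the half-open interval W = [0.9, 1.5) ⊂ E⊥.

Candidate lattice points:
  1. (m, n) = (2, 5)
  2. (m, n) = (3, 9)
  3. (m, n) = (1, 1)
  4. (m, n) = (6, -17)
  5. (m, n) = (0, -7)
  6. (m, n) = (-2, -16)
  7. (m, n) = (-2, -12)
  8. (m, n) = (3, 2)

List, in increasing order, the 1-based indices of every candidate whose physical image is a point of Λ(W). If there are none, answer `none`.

τ' = (4−√20)/2 ≈ -0.23607.
[1] lift (2,5): star map gives 0.81966; window check 0.9 ≤ 0.81966 < 1.5 is false → out
[2] lift (3,9): star map gives 0.87539; window check 0.9 ≤ 0.87539 < 1.5 is false → out
[3] lift (1,1): star map gives 0.76393; window check 0.9 ≤ 0.76393 < 1.5 is false → out
[4] lift (6,-17): star map gives 10.01316; window check 0.9 ≤ 10.01316 < 1.5 is false → out
[5] lift (0,-7): star map gives 1.65248; window check 0.9 ≤ 1.65248 < 1.5 is false → out
[6] lift (-2,-16): star map gives 1.77709; window check 0.9 ≤ 1.77709 < 1.5 is false → out
[7] lift (-2,-12): star map gives 0.83282; window check 0.9 ≤ 0.83282 < 1.5 is false → out
[8] lift (3,2): star map gives 2.52786; window check 0.9 ≤ 2.52786 < 1.5 is false → out

none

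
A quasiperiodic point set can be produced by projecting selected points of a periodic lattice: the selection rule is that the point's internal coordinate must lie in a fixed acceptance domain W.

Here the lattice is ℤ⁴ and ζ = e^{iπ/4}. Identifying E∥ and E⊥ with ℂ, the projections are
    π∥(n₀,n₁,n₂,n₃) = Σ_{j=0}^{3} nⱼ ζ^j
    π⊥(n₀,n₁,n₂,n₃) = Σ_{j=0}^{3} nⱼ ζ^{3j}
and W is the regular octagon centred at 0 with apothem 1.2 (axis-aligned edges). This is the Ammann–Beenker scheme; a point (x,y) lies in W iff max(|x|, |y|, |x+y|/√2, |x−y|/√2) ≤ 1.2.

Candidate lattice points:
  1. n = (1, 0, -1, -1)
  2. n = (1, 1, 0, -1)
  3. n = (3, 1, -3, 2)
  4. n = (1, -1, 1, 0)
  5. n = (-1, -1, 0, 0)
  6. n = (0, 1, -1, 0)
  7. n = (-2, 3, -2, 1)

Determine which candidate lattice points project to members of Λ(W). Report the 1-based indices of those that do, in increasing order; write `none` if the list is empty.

1, 2, 5

π⊥(n) = n₀ + n₁ζ³ + n₂ζ⁶ + n₃ζ⁹ where ζ = e^{iπ/4}.
#1 (1, 0, -1, -1): internal (0.292893, 0.292893); octagon support 0.414214 vs apothem 1.2 → ∈ W
#2 (1, 1, 0, -1): internal (-0.414214, 0.000000); octagon support 0.414214 vs apothem 1.2 → ∈ W
#3 (3, 1, -3, 2): internal (3.707107, 5.121320); octagon support 6.242641 vs apothem 1.2 → ∉ W
#4 (1, -1, 1, 0): internal (1.707107, -1.707107); octagon support 2.414214 vs apothem 1.2 → ∉ W
#5 (-1, -1, 0, 0): internal (-0.292893, -0.707107); octagon support 0.707107 vs apothem 1.2 → ∈ W
#6 (0, 1, -1, 0): internal (-0.707107, 1.707107); octagon support 1.707107 vs apothem 1.2 → ∉ W
#7 (-2, 3, -2, 1): internal (-3.414214, 4.828427); octagon support 5.828427 vs apothem 1.2 → ∉ W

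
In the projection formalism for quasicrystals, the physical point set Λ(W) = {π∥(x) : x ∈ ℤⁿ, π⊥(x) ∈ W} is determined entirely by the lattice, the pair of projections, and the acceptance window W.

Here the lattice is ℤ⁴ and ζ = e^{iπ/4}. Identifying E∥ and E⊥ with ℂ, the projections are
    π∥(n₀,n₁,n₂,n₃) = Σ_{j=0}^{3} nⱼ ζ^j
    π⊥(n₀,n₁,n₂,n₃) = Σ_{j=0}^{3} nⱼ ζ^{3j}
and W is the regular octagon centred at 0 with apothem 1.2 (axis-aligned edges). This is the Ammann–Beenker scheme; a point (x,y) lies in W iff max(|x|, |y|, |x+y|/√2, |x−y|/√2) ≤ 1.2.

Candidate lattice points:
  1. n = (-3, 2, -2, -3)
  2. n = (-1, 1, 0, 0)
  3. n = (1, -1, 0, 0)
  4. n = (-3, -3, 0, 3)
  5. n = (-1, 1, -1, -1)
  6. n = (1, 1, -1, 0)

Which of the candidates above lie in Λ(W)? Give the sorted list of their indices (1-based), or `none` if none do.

none

Internal map: ζ^{3j} for j=0..3 gives (1,0), (−√2/2,√2/2), (0,−1), (√2/2,√2/2).
candidate 1: n = (-3, 2, -2, -3) → π⊥ ≈ (-6.53553, +1.29289); max(|x|,|y|,|x±y|/√2) = 6.53553 > 1.2 ⇒ ∉ W
candidate 2: n = (-1, 1, 0, 0) → π⊥ ≈ (-1.70711, +0.70711); max(|x|,|y|,|x±y|/√2) = 1.70711 > 1.2 ⇒ ∉ W
candidate 3: n = (1, -1, 0, 0) → π⊥ ≈ (+1.70711, -0.70711); max(|x|,|y|,|x±y|/√2) = 1.70711 > 1.2 ⇒ ∉ W
candidate 4: n = (-3, -3, 0, 3) → π⊥ ≈ (+1.24264, +0.00000); max(|x|,|y|,|x±y|/√2) = 1.24264 > 1.2 ⇒ ∉ W
candidate 5: n = (-1, 1, -1, -1) → π⊥ ≈ (-2.41421, +1.00000); max(|x|,|y|,|x±y|/√2) = 2.41421 > 1.2 ⇒ ∉ W
candidate 6: n = (1, 1, -1, 0) → π⊥ ≈ (+0.29289, +1.70711); max(|x|,|y|,|x±y|/√2) = 1.70711 > 1.2 ⇒ ∉ W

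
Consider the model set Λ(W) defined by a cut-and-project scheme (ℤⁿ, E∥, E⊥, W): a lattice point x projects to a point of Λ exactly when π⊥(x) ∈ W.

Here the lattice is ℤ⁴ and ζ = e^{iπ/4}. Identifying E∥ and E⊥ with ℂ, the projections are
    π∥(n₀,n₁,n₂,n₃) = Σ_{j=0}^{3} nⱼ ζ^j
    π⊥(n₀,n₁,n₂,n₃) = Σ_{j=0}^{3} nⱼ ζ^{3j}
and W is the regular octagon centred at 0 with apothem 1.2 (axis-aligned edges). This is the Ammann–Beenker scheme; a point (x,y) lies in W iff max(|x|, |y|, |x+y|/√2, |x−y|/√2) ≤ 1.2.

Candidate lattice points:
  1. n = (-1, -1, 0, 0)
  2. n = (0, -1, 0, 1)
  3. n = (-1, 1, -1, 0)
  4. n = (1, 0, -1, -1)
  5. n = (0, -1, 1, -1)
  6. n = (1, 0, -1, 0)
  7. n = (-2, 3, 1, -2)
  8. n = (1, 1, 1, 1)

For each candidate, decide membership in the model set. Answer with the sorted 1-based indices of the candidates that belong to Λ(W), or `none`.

1, 4, 8

Internal map: ζ^{3j} for j=0..3 gives (1,0), (−√2/2,√2/2), (0,−1), (√2/2,√2/2).
#1 (-1, -1, 0, 0): internal (-0.29289, -0.70711); octagon support 0.70711 vs apothem 1.2 → ∈ W
#2 (0, -1, 0, 1): internal (1.41421, 0.00000); octagon support 1.41421 vs apothem 1.2 → ∉ W
#3 (-1, 1, -1, 0): internal (-1.70711, 1.70711); octagon support 2.41421 vs apothem 1.2 → ∉ W
#4 (1, 0, -1, -1): internal (0.29289, 0.29289); octagon support 0.41421 vs apothem 1.2 → ∈ W
#5 (0, -1, 1, -1): internal (0.00000, -2.41421); octagon support 2.41421 vs apothem 1.2 → ∉ W
#6 (1, 0, -1, 0): internal (1.00000, 1.00000); octagon support 1.41421 vs apothem 1.2 → ∉ W
#7 (-2, 3, 1, -2): internal (-5.53553, -0.29289); octagon support 5.53553 vs apothem 1.2 → ∉ W
#8 (1, 1, 1, 1): internal (1.00000, 0.41421); octagon support 1.00000 vs apothem 1.2 → ∈ W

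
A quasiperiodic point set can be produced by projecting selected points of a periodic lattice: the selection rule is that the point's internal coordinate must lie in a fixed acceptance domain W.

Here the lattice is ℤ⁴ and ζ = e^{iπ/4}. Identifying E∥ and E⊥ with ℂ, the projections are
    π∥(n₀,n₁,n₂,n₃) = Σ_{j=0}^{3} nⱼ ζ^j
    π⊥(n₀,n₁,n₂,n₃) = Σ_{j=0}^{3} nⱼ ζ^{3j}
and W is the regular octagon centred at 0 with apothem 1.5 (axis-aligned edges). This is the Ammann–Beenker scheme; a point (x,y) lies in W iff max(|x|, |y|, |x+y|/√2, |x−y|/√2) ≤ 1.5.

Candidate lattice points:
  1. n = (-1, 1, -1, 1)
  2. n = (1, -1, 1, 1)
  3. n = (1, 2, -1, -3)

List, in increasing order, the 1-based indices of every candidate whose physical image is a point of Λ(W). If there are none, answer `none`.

none

π⊥(n) = n₀ + n₁ζ³ + n₂ζ⁶ + n₃ζ⁹ where ζ = e^{iπ/4}.
candidate 1: n = (-1, 1, -1, 1) → π⊥ ≈ (-1.000000, +2.414214); max(|x|,|y|,|x±y|/√2) = 2.414214 > 1.5 ⇒ ∉ W
candidate 2: n = (1, -1, 1, 1) → π⊥ ≈ (+2.414214, -1.000000); max(|x|,|y|,|x±y|/√2) = 2.414214 > 1.5 ⇒ ∉ W
candidate 3: n = (1, 2, -1, -3) → π⊥ ≈ (-2.535534, +0.292893); max(|x|,|y|,|x±y|/√2) = 2.535534 > 1.5 ⇒ ∉ W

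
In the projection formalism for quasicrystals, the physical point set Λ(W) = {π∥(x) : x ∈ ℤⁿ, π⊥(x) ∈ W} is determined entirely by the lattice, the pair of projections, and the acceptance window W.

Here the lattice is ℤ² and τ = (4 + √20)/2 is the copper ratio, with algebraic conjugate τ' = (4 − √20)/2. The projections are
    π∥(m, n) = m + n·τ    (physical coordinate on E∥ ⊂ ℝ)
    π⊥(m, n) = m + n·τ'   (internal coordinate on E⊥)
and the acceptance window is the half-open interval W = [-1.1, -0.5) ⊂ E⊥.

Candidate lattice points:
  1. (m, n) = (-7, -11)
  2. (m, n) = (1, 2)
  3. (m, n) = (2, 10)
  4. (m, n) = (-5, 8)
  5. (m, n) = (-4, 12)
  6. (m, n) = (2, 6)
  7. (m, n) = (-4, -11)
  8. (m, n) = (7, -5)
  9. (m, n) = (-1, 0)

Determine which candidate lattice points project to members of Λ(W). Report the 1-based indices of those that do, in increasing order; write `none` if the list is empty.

9

τ' = (4−√20)/2 ≈ -0.2361.
[1] lift (-7,-11): star map gives -4.4033; window check -1.1 ≤ -4.4033 < -0.5 is false → out
[2] lift (1,2): star map gives 0.5279; window check -1.1 ≤ 0.5279 < -0.5 is false → out
[3] lift (2,10): star map gives -0.3607; window check -1.1 ≤ -0.3607 < -0.5 is false → out
[4] lift (-5,8): star map gives -6.8885; window check -1.1 ≤ -6.8885 < -0.5 is false → out
[5] lift (-4,12): star map gives -6.8328; window check -1.1 ≤ -6.8328 < -0.5 is false → out
[6] lift (2,6): star map gives 0.5836; window check -1.1 ≤ 0.5836 < -0.5 is false → out
[7] lift (-4,-11): star map gives -1.4033; window check -1.1 ≤ -1.4033 < -0.5 is false → out
[8] lift (7,-5): star map gives 8.1803; window check -1.1 ≤ 8.1803 < -0.5 is false → out
[9] lift (-1,0): star map gives -1.0000; window check -1.1 ≤ -1.0000 < -0.5 is true → IN Λ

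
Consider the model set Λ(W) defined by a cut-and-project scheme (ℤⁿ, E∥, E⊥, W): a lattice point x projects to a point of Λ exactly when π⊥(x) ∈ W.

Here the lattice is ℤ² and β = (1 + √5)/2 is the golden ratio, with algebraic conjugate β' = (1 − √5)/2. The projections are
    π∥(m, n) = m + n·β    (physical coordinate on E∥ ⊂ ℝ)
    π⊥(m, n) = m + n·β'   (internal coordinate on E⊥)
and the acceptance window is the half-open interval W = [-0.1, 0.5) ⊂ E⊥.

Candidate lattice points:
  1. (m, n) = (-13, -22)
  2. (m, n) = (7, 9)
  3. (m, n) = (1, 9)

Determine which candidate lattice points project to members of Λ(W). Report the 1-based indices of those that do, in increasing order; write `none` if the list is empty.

β' = (1−√5)/2 ≈ -0.618034.
candidate 1: (m,n)=(-13,-22) → π∥ = -13-22·β ≈ -48.596748, π⊥ = -13-22·β' ≈ 0.596748 ∉ [-0.1, 0.5) ⇒ out
candidate 2: (m,n)=(7,9) → π∥ = 7+9·β ≈ 21.562306, π⊥ = 7+9·β' ≈ 1.437694 ∉ [-0.1, 0.5) ⇒ out
candidate 3: (m,n)=(1,9) → π∥ = 1+9·β ≈ 15.562306, π⊥ = 1+9·β' ≈ -4.562306 ∉ [-0.1, 0.5) ⇒ out

none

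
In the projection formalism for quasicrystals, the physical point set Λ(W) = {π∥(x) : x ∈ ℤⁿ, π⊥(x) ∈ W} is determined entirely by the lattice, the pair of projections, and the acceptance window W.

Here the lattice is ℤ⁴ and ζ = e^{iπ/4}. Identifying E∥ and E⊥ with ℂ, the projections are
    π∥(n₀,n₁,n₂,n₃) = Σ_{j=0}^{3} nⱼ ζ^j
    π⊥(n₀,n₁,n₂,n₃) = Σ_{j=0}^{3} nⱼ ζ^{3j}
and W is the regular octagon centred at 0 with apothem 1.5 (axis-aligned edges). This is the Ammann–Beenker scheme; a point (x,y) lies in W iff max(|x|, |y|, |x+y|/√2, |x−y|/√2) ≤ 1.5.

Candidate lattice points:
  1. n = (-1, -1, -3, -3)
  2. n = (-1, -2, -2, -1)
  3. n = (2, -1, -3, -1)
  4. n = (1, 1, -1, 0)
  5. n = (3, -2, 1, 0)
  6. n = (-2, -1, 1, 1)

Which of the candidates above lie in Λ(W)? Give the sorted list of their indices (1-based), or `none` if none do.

2, 6

Internal map: ζ^{3j} for j=0..3 gives (1,0), (−√2/2,√2/2), (0,−1), (√2/2,√2/2).
candidate 1: n = (-1, -1, -3, -3) → π⊥ ≈ (-2.414214, +0.171573); max(|x|,|y|,|x±y|/√2) = 2.414214 > 1.5 ⇒ ∉ W
candidate 2: n = (-1, -2, -2, -1) → π⊥ ≈ (-0.292893, -0.121320); max(|x|,|y|,|x±y|/√2) = 0.292893 ≤ 1.5 ⇒ ∈ W
candidate 3: n = (2, -1, -3, -1) → π⊥ ≈ (+2.000000, +1.585786); max(|x|,|y|,|x±y|/√2) = 2.535534 > 1.5 ⇒ ∉ W
candidate 4: n = (1, 1, -1, 0) → π⊥ ≈ (+0.292893, +1.707107); max(|x|,|y|,|x±y|/√2) = 1.707107 > 1.5 ⇒ ∉ W
candidate 5: n = (3, -2, 1, 0) → π⊥ ≈ (+4.414214, -2.414214); max(|x|,|y|,|x±y|/√2) = 4.828427 > 1.5 ⇒ ∉ W
candidate 6: n = (-2, -1, 1, 1) → π⊥ ≈ (-0.585786, -1.000000); max(|x|,|y|,|x±y|/√2) = 1.121320 ≤ 1.5 ⇒ ∈ W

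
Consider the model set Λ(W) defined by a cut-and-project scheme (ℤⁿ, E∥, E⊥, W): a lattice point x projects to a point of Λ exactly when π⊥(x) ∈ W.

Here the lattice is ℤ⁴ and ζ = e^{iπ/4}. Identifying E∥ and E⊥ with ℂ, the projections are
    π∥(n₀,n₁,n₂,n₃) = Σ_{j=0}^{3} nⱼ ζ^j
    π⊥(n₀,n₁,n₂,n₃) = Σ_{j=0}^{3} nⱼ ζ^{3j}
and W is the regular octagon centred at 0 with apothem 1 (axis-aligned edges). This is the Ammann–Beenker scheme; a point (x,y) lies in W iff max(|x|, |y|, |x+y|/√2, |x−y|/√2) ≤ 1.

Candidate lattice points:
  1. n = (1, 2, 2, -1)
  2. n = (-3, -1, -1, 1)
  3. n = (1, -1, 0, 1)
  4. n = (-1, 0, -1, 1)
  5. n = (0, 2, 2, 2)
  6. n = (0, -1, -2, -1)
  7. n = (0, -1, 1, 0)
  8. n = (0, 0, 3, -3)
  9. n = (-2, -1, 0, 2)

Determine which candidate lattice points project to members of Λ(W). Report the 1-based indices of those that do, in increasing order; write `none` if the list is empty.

5, 6, 9

Internal map: ζ^{3j} for j=0..3 gives (1,0), (−√2/2,√2/2), (0,−1), (√2/2,√2/2).
#1 (1, 2, 2, -1): internal (-1.121320, -1.292893); octagon support 1.707107 vs apothem 1 → ∉ W
#2 (-3, -1, -1, 1): internal (-1.585786, 1.000000); octagon support 1.828427 vs apothem 1 → ∉ W
#3 (1, -1, 0, 1): internal (2.414214, 0.000000); octagon support 2.414214 vs apothem 1 → ∉ W
#4 (-1, 0, -1, 1): internal (-0.292893, 1.707107); octagon support 1.707107 vs apothem 1 → ∉ W
#5 (0, 2, 2, 2): internal (0.000000, 0.828427); octagon support 0.828427 vs apothem 1 → ∈ W
#6 (0, -1, -2, -1): internal (0.000000, 0.585786); octagon support 0.585786 vs apothem 1 → ∈ W
#7 (0, -1, 1, 0): internal (0.707107, -1.707107); octagon support 1.707107 vs apothem 1 → ∉ W
#8 (0, 0, 3, -3): internal (-2.121320, -5.121320); octagon support 5.121320 vs apothem 1 → ∉ W
#9 (-2, -1, 0, 2): internal (0.121320, 0.707107); octagon support 0.707107 vs apothem 1 → ∈ W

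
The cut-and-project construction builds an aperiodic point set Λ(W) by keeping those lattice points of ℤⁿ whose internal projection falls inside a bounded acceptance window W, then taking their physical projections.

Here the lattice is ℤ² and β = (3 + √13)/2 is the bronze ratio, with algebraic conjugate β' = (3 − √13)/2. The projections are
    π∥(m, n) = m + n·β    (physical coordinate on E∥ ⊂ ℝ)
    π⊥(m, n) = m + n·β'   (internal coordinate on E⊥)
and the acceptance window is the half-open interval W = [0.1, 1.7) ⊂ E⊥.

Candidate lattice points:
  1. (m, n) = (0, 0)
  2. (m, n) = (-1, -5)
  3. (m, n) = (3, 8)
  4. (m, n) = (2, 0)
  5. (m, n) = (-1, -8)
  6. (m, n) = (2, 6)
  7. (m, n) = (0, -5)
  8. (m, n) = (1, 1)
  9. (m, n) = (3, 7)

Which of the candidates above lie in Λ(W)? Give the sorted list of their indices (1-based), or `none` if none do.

β' = (3−√13)/2 ≈ -0.3028.
[1] lift (0,0): star map gives 0.0000; window check 0.1 ≤ 0.0000 < 1.7 is false → out
[2] lift (-1,-5): star map gives 0.5139; window check 0.1 ≤ 0.5139 < 1.7 is true → IN Λ
[3] lift (3,8): star map gives 0.5778; window check 0.1 ≤ 0.5778 < 1.7 is true → IN Λ
[4] lift (2,0): star map gives 2.0000; window check 0.1 ≤ 2.0000 < 1.7 is false → out
[5] lift (-1,-8): star map gives 1.4222; window check 0.1 ≤ 1.4222 < 1.7 is true → IN Λ
[6] lift (2,6): star map gives 0.1833; window check 0.1 ≤ 0.1833 < 1.7 is true → IN Λ
[7] lift (0,-5): star map gives 1.5139; window check 0.1 ≤ 1.5139 < 1.7 is true → IN Λ
[8] lift (1,1): star map gives 0.6972; window check 0.1 ≤ 0.6972 < 1.7 is true → IN Λ
[9] lift (3,7): star map gives 0.8806; window check 0.1 ≤ 0.8806 < 1.7 is true → IN Λ

2, 3, 5, 6, 7, 8, 9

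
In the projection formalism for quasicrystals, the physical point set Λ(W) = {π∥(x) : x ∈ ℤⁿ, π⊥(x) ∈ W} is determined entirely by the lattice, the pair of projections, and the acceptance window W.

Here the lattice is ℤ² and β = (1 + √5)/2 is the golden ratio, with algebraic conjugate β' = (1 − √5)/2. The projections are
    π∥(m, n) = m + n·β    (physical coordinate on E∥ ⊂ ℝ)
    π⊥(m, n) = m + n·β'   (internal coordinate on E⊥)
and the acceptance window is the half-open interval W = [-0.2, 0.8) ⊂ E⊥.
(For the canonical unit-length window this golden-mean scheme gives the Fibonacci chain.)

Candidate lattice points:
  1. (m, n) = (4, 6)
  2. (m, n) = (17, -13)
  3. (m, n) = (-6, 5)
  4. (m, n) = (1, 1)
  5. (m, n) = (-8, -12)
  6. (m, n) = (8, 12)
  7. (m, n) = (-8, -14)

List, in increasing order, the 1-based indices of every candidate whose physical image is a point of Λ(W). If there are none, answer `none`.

1, 4, 6, 7

Numerically β ≈ 1.61803 and β' = −1/β ≈ -0.61803.
candidate 1: (m,n)=(4,6) → π∥ = 4+6·β ≈ 13.70820, π⊥ = 4+6·β' ≈ 0.29180 ∈ [-0.2, 0.8) ⇒ IN Λ
candidate 2: (m,n)=(17,-13) → π∥ = 17-13·β ≈ -4.03444, π⊥ = 17-13·β' ≈ 25.03444 ∉ [-0.2, 0.8) ⇒ out
candidate 3: (m,n)=(-6,5) → π∥ = -6+5·β ≈ 2.09017, π⊥ = -6+5·β' ≈ -9.09017 ∉ [-0.2, 0.8) ⇒ out
candidate 4: (m,n)=(1,1) → π∥ = 1+1·β ≈ 2.61803, π⊥ = 1+1·β' ≈ 0.38197 ∈ [-0.2, 0.8) ⇒ IN Λ
candidate 5: (m,n)=(-8,-12) → π∥ = -8-12·β ≈ -27.41641, π⊥ = -8-12·β' ≈ -0.58359 ∉ [-0.2, 0.8) ⇒ out
candidate 6: (m,n)=(8,12) → π∥ = 8+12·β ≈ 27.41641, π⊥ = 8+12·β' ≈ 0.58359 ∈ [-0.2, 0.8) ⇒ IN Λ
candidate 7: (m,n)=(-8,-14) → π∥ = -8-14·β ≈ -30.65248, π⊥ = -8-14·β' ≈ 0.65248 ∈ [-0.2, 0.8) ⇒ IN Λ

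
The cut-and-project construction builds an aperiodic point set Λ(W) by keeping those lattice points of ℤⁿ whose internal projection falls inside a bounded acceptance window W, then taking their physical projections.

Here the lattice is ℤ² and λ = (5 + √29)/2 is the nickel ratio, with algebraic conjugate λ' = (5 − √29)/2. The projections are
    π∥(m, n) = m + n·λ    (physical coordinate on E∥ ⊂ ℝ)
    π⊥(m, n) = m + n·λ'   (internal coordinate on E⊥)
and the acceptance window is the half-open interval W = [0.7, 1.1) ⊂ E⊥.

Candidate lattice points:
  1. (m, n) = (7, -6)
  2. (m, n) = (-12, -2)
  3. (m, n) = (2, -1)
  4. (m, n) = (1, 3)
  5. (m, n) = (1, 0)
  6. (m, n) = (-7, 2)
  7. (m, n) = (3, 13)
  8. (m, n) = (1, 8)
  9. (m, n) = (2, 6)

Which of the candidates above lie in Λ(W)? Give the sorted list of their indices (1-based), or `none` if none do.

Compute λ' = (5−√29)/2 = -0.19258, so π⊥(m,n) = m -0.19258·n.
candidate 1: (m,n)=(7,-6) → π∥ = 7-6·λ ≈ -24.15549, π⊥ = 7-6·λ' ≈ 8.15549 ∉ [0.7, 1.1) ⇒ out
candidate 2: (m,n)=(-12,-2) → π∥ = -12-2·λ ≈ -22.38516, π⊥ = -12-2·λ' ≈ -11.61484 ∉ [0.7, 1.1) ⇒ out
candidate 3: (m,n)=(2,-1) → π∥ = 2-1·λ ≈ -3.19258, π⊥ = 2-1·λ' ≈ 2.19258 ∉ [0.7, 1.1) ⇒ out
candidate 4: (m,n)=(1,3) → π∥ = 1+3·λ ≈ 16.57775, π⊥ = 1+3·λ' ≈ 0.42225 ∉ [0.7, 1.1) ⇒ out
candidate 5: (m,n)=(1,0) → π∥ = 1+0·λ ≈ 1.00000, π⊥ = 1+0·λ' ≈ 1.00000 ∈ [0.7, 1.1) ⇒ IN Λ
candidate 6: (m,n)=(-7,2) → π∥ = -7+2·λ ≈ 3.38516, π⊥ = -7+2·λ' ≈ -7.38516 ∉ [0.7, 1.1) ⇒ out
candidate 7: (m,n)=(3,13) → π∥ = 3+13·λ ≈ 70.50357, π⊥ = 3+13·λ' ≈ 0.49643 ∉ [0.7, 1.1) ⇒ out
candidate 8: (m,n)=(1,8) → π∥ = 1+8·λ ≈ 42.54066, π⊥ = 1+8·λ' ≈ -0.54066 ∉ [0.7, 1.1) ⇒ out
candidate 9: (m,n)=(2,6) → π∥ = 2+6·λ ≈ 33.15549, π⊥ = 2+6·λ' ≈ 0.84451 ∈ [0.7, 1.1) ⇒ IN Λ

5, 9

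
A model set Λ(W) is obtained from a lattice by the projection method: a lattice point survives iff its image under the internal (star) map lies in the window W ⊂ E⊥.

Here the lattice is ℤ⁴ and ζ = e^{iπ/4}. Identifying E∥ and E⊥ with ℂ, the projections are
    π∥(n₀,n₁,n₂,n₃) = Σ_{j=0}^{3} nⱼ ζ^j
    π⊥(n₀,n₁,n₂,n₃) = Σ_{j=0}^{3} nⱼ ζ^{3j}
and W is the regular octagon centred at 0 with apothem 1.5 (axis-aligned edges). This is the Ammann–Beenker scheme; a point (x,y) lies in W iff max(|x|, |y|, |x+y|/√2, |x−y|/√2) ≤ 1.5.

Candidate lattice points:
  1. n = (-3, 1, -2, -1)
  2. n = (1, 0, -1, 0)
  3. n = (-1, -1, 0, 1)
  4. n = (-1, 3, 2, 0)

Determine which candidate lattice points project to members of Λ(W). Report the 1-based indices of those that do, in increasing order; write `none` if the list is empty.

2, 3

π⊥(n) = n₀ + n₁ζ³ + n₂ζ⁶ + n₃ζ⁹ where ζ = e^{iπ/4}.
candidate 1: n = (-3, 1, -2, -1) → π⊥ ≈ (-4.4142, +2.0000); max(|x|,|y|,|x±y|/√2) = 4.5355 > 1.5 ⇒ ∉ W
candidate 2: n = (1, 0, -1, 0) → π⊥ ≈ (+1.0000, +1.0000); max(|x|,|y|,|x±y|/√2) = 1.4142 ≤ 1.5 ⇒ ∈ W
candidate 3: n = (-1, -1, 0, 1) → π⊥ ≈ (+0.4142, +0.0000); max(|x|,|y|,|x±y|/√2) = 0.4142 ≤ 1.5 ⇒ ∈ W
candidate 4: n = (-1, 3, 2, 0) → π⊥ ≈ (-3.1213, +0.1213); max(|x|,|y|,|x±y|/√2) = 3.1213 > 1.5 ⇒ ∉ W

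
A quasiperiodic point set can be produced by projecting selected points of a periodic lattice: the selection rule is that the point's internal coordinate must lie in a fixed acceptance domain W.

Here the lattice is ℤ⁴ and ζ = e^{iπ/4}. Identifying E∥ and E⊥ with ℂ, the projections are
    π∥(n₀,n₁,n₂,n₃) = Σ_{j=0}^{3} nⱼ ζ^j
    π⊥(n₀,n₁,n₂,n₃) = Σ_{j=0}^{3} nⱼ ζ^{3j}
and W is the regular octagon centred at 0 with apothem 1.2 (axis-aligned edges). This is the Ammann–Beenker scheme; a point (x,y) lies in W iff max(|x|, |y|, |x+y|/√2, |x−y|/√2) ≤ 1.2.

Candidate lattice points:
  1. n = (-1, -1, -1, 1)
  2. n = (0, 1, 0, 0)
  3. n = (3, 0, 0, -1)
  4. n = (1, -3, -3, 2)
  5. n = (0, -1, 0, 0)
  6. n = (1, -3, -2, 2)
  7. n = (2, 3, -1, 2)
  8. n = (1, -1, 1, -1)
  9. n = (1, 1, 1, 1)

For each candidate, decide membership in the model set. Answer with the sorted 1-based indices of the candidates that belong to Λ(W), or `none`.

With ζ = e^{iπ/4} the internal vectors are ζ^0,ζ^3,ζ^6,ζ^9.
candidate 1: n = (-1, -1, -1, 1) → π⊥ ≈ (+0.414214, +1.000000); max(|x|,|y|,|x±y|/√2) = 1.000000 ≤ 1.2 ⇒ ∈ W
candidate 2: n = (0, 1, 0, 0) → π⊥ ≈ (-0.707107, +0.707107); max(|x|,|y|,|x±y|/√2) = 1.000000 ≤ 1.2 ⇒ ∈ W
candidate 3: n = (3, 0, 0, -1) → π⊥ ≈ (+2.292893, -0.707107); max(|x|,|y|,|x±y|/√2) = 2.292893 > 1.2 ⇒ ∉ W
candidate 4: n = (1, -3, -3, 2) → π⊥ ≈ (+4.535534, +2.292893); max(|x|,|y|,|x±y|/√2) = 4.828427 > 1.2 ⇒ ∉ W
candidate 5: n = (0, -1, 0, 0) → π⊥ ≈ (+0.707107, -0.707107); max(|x|,|y|,|x±y|/√2) = 1.000000 ≤ 1.2 ⇒ ∈ W
candidate 6: n = (1, -3, -2, 2) → π⊥ ≈ (+4.535534, +1.292893); max(|x|,|y|,|x±y|/√2) = 4.535534 > 1.2 ⇒ ∉ W
candidate 7: n = (2, 3, -1, 2) → π⊥ ≈ (+1.292893, +4.535534); max(|x|,|y|,|x±y|/√2) = 4.535534 > 1.2 ⇒ ∉ W
candidate 8: n = (1, -1, 1, -1) → π⊥ ≈ (+1.000000, -2.414214); max(|x|,|y|,|x±y|/√2) = 2.414214 > 1.2 ⇒ ∉ W
candidate 9: n = (1, 1, 1, 1) → π⊥ ≈ (+1.000000, +0.414214); max(|x|,|y|,|x±y|/√2) = 1.000000 ≤ 1.2 ⇒ ∈ W

1, 2, 5, 9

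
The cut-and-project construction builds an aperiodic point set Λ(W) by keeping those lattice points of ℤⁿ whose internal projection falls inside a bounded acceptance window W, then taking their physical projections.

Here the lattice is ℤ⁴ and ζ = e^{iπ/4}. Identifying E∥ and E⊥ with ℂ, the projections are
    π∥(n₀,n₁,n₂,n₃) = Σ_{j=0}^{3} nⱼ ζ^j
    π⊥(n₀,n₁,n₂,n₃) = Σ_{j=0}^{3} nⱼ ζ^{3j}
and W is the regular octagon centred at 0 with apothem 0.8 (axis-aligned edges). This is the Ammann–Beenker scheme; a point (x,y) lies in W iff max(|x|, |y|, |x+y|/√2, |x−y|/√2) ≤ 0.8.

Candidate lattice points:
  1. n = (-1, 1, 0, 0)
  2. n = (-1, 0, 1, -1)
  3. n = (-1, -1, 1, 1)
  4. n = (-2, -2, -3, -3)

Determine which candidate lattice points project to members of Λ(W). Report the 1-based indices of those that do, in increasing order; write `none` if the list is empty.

none

π⊥(n) = n₀ + n₁ζ³ + n₂ζ⁶ + n₃ζ⁹ where ζ = e^{iπ/4}.
candidate 1: n = (-1, 1, 0, 0) → π⊥ ≈ (-1.7071, +0.7071); max(|x|,|y|,|x±y|/√2) = 1.7071 > 0.8 ⇒ ∉ W
candidate 2: n = (-1, 0, 1, -1) → π⊥ ≈ (-1.7071, -1.7071); max(|x|,|y|,|x±y|/√2) = 2.4142 > 0.8 ⇒ ∉ W
candidate 3: n = (-1, -1, 1, 1) → π⊥ ≈ (+0.4142, -1.0000); max(|x|,|y|,|x±y|/√2) = 1.0000 > 0.8 ⇒ ∉ W
candidate 4: n = (-2, -2, -3, -3) → π⊥ ≈ (-2.7071, -0.5355); max(|x|,|y|,|x±y|/√2) = 2.7071 > 0.8 ⇒ ∉ W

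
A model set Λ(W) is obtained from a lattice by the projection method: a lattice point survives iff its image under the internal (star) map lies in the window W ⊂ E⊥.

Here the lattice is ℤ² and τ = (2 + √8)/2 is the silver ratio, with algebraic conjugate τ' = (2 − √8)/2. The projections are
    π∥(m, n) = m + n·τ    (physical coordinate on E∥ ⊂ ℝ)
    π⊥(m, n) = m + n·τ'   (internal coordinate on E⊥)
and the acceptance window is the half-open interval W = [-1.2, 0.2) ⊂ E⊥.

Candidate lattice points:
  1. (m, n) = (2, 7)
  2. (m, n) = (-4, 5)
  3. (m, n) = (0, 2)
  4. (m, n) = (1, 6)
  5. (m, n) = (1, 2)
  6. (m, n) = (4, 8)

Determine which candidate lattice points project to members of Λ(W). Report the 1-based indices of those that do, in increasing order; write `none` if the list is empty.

Numerically τ ≈ 2.414214 and τ' = −1/τ ≈ -0.414214.
[1] lift (2,7): star map gives -0.899495; window check -1.2 ≤ -0.899495 < 0.2 is true → IN Λ
[2] lift (-4,5): star map gives -6.071068; window check -1.2 ≤ -6.071068 < 0.2 is false → out
[3] lift (0,2): star map gives -0.828427; window check -1.2 ≤ -0.828427 < 0.2 is true → IN Λ
[4] lift (1,6): star map gives -1.485281; window check -1.2 ≤ -1.485281 < 0.2 is false → out
[5] lift (1,2): star map gives 0.171573; window check -1.2 ≤ 0.171573 < 0.2 is true → IN Λ
[6] lift (4,8): star map gives 0.686292; window check -1.2 ≤ 0.686292 < 0.2 is false → out

1, 3, 5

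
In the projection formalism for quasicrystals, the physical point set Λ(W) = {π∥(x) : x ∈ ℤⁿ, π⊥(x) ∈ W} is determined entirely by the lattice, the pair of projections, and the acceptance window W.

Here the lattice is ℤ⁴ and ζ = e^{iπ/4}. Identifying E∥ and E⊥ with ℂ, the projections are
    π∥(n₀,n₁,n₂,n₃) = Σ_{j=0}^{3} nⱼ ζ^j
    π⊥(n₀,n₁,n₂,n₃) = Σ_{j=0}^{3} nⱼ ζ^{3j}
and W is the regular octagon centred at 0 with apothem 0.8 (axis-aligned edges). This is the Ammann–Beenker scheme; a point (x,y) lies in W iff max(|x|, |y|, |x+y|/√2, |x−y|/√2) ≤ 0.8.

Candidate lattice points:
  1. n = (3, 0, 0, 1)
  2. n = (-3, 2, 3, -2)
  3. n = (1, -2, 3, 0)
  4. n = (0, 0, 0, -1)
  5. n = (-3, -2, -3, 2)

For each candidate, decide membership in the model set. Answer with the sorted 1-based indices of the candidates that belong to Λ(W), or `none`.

none

With ζ = e^{iπ/4} the internal vectors are ζ^0,ζ^3,ζ^6,ζ^9.
#1 (3, 0, 0, 1): internal (3.707107, 0.707107); octagon support 3.707107 vs apothem 0.8 → ∉ W
#2 (-3, 2, 3, -2): internal (-5.828427, -3.000000); octagon support 6.242641 vs apothem 0.8 → ∉ W
#3 (1, -2, 3, 0): internal (2.414214, -4.414214); octagon support 4.828427 vs apothem 0.8 → ∉ W
#4 (0, 0, 0, -1): internal (-0.707107, -0.707107); octagon support 1.000000 vs apothem 0.8 → ∉ W
#5 (-3, -2, -3, 2): internal (-0.171573, 3.000000); octagon support 3.000000 vs apothem 0.8 → ∉ W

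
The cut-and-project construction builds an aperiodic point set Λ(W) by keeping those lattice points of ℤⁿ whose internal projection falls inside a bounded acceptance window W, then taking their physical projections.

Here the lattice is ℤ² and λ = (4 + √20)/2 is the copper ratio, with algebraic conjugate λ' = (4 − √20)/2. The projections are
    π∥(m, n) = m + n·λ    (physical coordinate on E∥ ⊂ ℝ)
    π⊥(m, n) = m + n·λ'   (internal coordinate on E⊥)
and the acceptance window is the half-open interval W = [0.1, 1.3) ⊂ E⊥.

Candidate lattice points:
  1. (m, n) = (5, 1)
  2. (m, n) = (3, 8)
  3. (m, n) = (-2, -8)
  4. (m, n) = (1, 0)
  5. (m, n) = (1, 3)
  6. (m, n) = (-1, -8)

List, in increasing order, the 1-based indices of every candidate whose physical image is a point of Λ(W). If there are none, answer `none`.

2, 4, 5, 6

Compute λ' = (4−√20)/2 = -0.2361, so π⊥(m,n) = m -0.2361·n.
[1] lift (5,1): star map gives 4.7639; window check 0.1 ≤ 4.7639 < 1.3 is false → out
[2] lift (3,8): star map gives 1.1115; window check 0.1 ≤ 1.1115 < 1.3 is true → IN Λ
[3] lift (-2,-8): star map gives -0.1115; window check 0.1 ≤ -0.1115 < 1.3 is false → out
[4] lift (1,0): star map gives 1.0000; window check 0.1 ≤ 1.0000 < 1.3 is true → IN Λ
[5] lift (1,3): star map gives 0.2918; window check 0.1 ≤ 0.2918 < 1.3 is true → IN Λ
[6] lift (-1,-8): star map gives 0.8885; window check 0.1 ≤ 0.8885 < 1.3 is true → IN Λ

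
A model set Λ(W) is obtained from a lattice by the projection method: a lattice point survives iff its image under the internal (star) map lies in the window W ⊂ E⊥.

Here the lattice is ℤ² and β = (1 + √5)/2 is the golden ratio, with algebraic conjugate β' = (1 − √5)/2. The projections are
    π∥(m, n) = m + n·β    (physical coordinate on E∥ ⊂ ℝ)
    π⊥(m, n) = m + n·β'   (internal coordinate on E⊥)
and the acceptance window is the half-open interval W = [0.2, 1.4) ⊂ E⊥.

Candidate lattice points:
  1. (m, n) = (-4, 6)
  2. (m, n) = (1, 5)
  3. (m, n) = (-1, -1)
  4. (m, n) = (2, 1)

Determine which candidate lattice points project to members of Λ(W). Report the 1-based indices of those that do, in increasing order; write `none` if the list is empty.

4

β' = (1−√5)/2 ≈ -0.61803.
candidate 1: (m,n)=(-4,6) → π∥ = -4+6·β ≈ 5.70820, π⊥ = -4+6·β' ≈ -7.70820 ∉ [0.2, 1.4) ⇒ out
candidate 2: (m,n)=(1,5) → π∥ = 1+5·β ≈ 9.09017, π⊥ = 1+5·β' ≈ -2.09017 ∉ [0.2, 1.4) ⇒ out
candidate 3: (m,n)=(-1,-1) → π∥ = -1-1·β ≈ -2.61803, π⊥ = -1-1·β' ≈ -0.38197 ∉ [0.2, 1.4) ⇒ out
candidate 4: (m,n)=(2,1) → π∥ = 2+1·β ≈ 3.61803, π⊥ = 2+1·β' ≈ 1.38197 ∈ [0.2, 1.4) ⇒ IN Λ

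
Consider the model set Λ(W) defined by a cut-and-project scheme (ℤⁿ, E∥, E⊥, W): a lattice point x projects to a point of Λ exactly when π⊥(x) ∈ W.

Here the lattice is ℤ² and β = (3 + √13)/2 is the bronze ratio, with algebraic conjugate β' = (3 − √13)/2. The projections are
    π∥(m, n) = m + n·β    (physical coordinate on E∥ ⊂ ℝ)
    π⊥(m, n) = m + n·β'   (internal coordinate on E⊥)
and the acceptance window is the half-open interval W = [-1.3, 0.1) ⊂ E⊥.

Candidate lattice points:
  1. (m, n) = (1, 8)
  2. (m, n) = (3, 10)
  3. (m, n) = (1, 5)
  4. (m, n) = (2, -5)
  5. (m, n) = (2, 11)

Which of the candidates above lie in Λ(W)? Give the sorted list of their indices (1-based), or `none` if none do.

2, 3

Compute β' = (3−√13)/2 = -0.30278, so π⊥(m,n) = m -0.30278·n.
candidate 1: (m,n)=(1,8) → π∥ = 1+8·β ≈ 27.42221, π⊥ = 1+8·β' ≈ -1.42221 ∉ [-1.3, 0.1) ⇒ out
candidate 2: (m,n)=(3,10) → π∥ = 3+10·β ≈ 36.02776, π⊥ = 3+10·β' ≈ -0.02776 ∈ [-1.3, 0.1) ⇒ IN Λ
candidate 3: (m,n)=(1,5) → π∥ = 1+5·β ≈ 17.51388, π⊥ = 1+5·β' ≈ -0.51388 ∈ [-1.3, 0.1) ⇒ IN Λ
candidate 4: (m,n)=(2,-5) → π∥ = 2-5·β ≈ -14.51388, π⊥ = 2-5·β' ≈ 3.51388 ∉ [-1.3, 0.1) ⇒ out
candidate 5: (m,n)=(2,11) → π∥ = 2+11·β ≈ 38.33053, π⊥ = 2+11·β' ≈ -1.33053 ∉ [-1.3, 0.1) ⇒ out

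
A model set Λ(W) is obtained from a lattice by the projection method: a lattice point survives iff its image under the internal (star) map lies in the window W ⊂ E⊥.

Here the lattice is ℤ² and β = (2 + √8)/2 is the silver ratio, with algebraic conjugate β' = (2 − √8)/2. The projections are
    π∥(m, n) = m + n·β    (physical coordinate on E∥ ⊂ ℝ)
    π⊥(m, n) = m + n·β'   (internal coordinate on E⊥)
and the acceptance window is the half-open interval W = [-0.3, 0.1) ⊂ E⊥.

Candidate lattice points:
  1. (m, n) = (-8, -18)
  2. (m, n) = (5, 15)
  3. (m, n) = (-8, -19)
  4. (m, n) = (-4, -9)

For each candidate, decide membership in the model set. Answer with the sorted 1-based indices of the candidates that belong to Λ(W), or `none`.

3, 4

Numerically β ≈ 2.414214 and β' = −1/β ≈ -0.414214.
candidate 1: (m,n)=(-8,-18) → π∥ = -8-18·β ≈ -51.455844, π⊥ = -8-18·β' ≈ -0.544156 ∉ [-0.3, 0.1) ⇒ out
candidate 2: (m,n)=(5,15) → π∥ = 5+15·β ≈ 41.213203, π⊥ = 5+15·β' ≈ -1.213203 ∉ [-0.3, 0.1) ⇒ out
candidate 3: (m,n)=(-8,-19) → π∥ = -8-19·β ≈ -53.870058, π⊥ = -8-19·β' ≈ -0.129942 ∈ [-0.3, 0.1) ⇒ IN Λ
candidate 4: (m,n)=(-4,-9) → π∥ = -4-9·β ≈ -25.727922, π⊥ = -4-9·β' ≈ -0.272078 ∈ [-0.3, 0.1) ⇒ IN Λ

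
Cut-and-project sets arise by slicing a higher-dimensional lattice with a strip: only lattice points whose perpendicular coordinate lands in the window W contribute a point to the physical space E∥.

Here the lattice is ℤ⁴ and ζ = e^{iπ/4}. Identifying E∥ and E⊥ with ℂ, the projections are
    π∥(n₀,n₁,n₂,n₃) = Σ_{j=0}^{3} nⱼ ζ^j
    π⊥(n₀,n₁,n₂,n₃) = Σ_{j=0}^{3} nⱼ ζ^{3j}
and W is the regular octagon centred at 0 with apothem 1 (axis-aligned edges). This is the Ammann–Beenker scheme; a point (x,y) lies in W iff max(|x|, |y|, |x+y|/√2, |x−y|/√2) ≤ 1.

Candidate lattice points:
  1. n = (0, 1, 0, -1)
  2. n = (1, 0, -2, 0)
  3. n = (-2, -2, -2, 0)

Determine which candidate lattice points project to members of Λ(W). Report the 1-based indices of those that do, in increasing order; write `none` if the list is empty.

3

With ζ = e^{iπ/4} the internal vectors are ζ^0,ζ^3,ζ^6,ζ^9.
candidate 1: n = (0, 1, 0, -1) → π⊥ ≈ (-1.414214, +0.000000); max(|x|,|y|,|x±y|/√2) = 1.414214 > 1 ⇒ ∉ W
candidate 2: n = (1, 0, -2, 0) → π⊥ ≈ (+1.000000, +2.000000); max(|x|,|y|,|x±y|/√2) = 2.121320 > 1 ⇒ ∉ W
candidate 3: n = (-2, -2, -2, 0) → π⊥ ≈ (-0.585786, +0.585786); max(|x|,|y|,|x±y|/√2) = 0.828427 ≤ 1 ⇒ ∈ W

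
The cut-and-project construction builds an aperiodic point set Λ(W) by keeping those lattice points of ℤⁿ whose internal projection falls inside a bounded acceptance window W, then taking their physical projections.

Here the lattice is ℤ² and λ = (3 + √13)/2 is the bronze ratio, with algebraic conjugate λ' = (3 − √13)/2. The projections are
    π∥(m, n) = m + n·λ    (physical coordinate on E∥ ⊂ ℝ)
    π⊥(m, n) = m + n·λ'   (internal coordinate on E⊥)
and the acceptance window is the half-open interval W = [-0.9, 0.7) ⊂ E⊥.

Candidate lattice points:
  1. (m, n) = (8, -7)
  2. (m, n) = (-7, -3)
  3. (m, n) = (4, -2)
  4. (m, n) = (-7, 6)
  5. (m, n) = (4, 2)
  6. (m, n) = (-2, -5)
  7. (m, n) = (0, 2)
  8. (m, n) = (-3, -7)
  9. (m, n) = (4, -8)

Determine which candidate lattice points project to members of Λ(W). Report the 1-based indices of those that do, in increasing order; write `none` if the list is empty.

λ' = (3−√13)/2 ≈ -0.30278.
candidate 1: (m,n)=(8,-7) → π∥ = 8-7·λ ≈ -15.11943, π⊥ = 8-7·λ' ≈ 10.11943 ∉ [-0.9, 0.7) ⇒ out
candidate 2: (m,n)=(-7,-3) → π∥ = -7-3·λ ≈ -16.90833, π⊥ = -7-3·λ' ≈ -6.09167 ∉ [-0.9, 0.7) ⇒ out
candidate 3: (m,n)=(4,-2) → π∥ = 4-2·λ ≈ -2.60555, π⊥ = 4-2·λ' ≈ 4.60555 ∉ [-0.9, 0.7) ⇒ out
candidate 4: (m,n)=(-7,6) → π∥ = -7+6·λ ≈ 12.81665, π⊥ = -7+6·λ' ≈ -8.81665 ∉ [-0.9, 0.7) ⇒ out
candidate 5: (m,n)=(4,2) → π∥ = 4+2·λ ≈ 10.60555, π⊥ = 4+2·λ' ≈ 3.39445 ∉ [-0.9, 0.7) ⇒ out
candidate 6: (m,n)=(-2,-5) → π∥ = -2-5·λ ≈ -18.51388, π⊥ = -2-5·λ' ≈ -0.48612 ∈ [-0.9, 0.7) ⇒ IN Λ
candidate 7: (m,n)=(0,2) → π∥ = 0+2·λ ≈ 6.60555, π⊥ = 0+2·λ' ≈ -0.60555 ∈ [-0.9, 0.7) ⇒ IN Λ
candidate 8: (m,n)=(-3,-7) → π∥ = -3-7·λ ≈ -26.11943, π⊥ = -3-7·λ' ≈ -0.88057 ∈ [-0.9, 0.7) ⇒ IN Λ
candidate 9: (m,n)=(4,-8) → π∥ = 4-8·λ ≈ -22.42221, π⊥ = 4-8·λ' ≈ 6.42221 ∉ [-0.9, 0.7) ⇒ out

6, 7, 8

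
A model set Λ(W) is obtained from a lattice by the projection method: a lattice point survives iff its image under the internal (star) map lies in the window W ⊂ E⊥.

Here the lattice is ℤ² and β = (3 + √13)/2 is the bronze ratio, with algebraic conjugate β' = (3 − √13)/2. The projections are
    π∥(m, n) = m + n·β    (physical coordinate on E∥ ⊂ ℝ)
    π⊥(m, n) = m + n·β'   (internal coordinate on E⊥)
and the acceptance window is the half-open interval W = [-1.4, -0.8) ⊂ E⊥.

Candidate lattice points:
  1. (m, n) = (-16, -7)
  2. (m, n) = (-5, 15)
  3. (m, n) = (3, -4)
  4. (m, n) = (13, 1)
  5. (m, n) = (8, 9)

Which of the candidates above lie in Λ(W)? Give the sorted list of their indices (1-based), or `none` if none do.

Compute β' = (3−√13)/2 = -0.3028, so π⊥(m,n) = m -0.3028·n.
candidate 1: (m,n)=(-16,-7) → π∥ = -16-7·β ≈ -39.1194, π⊥ = -16-7·β' ≈ -13.8806 ∉ [-1.4, -0.8) ⇒ out
candidate 2: (m,n)=(-5,15) → π∥ = -5+15·β ≈ 44.5416, π⊥ = -5+15·β' ≈ -9.5416 ∉ [-1.4, -0.8) ⇒ out
candidate 3: (m,n)=(3,-4) → π∥ = 3-4·β ≈ -10.2111, π⊥ = 3-4·β' ≈ 4.2111 ∉ [-1.4, -0.8) ⇒ out
candidate 4: (m,n)=(13,1) → π∥ = 13+1·β ≈ 16.3028, π⊥ = 13+1·β' ≈ 12.6972 ∉ [-1.4, -0.8) ⇒ out
candidate 5: (m,n)=(8,9) → π∥ = 8+9·β ≈ 37.7250, π⊥ = 8+9·β' ≈ 5.2750 ∉ [-1.4, -0.8) ⇒ out

none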